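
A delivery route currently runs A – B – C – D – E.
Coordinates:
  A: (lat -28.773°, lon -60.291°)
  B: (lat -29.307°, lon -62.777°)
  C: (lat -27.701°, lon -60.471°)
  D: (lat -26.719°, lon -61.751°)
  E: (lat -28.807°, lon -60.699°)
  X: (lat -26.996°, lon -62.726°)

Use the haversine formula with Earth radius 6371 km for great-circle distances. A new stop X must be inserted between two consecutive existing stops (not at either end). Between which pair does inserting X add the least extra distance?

Added distance for inserting X between each consecutive pair:
A–B: 318.5 km
B–C: 205.6 km
C–D: 170.4 km
D–E: 130.5 km
Smallest added distance is 130.5 km, inserting between D and E.

between D and E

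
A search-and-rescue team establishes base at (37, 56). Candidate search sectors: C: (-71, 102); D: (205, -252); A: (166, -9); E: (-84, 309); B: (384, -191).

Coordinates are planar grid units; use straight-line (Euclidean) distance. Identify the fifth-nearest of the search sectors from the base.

Distances from the base ((37, 56)):
C: 117.4
A: 144.5
E: 280.4
D: 350.8
B: 425.9
The fifth-nearest is B at 425.9.

B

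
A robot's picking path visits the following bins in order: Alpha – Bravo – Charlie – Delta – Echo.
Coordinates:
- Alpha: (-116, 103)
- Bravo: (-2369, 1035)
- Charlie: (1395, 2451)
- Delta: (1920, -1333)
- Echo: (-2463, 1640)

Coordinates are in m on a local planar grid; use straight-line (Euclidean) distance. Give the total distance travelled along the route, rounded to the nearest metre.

15576 m

Leg distances:
Alpha→Bravo: 2438.2 m  (cumulative 2438.2 m)
Bravo→Charlie: 4021.5 m  (cumulative 6459.7 m)
Charlie→Delta: 3820.2 m  (cumulative 10279.9 m)
Delta→Echo: 5296.2 m  (cumulative 15576.1 m)
Total route length ≈ 15576 m.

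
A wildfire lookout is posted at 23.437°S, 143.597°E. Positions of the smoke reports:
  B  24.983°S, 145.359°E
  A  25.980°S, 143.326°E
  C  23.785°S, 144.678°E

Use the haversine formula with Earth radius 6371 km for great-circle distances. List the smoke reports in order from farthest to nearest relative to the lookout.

A, B, C

Computing each great-circle distance from 23.437°S, 143.597°E:
A 25.980°S, 143.326°E: 284.1 km
B 24.983°S, 145.359°E: 248.0 km
C 23.785°S, 144.678°E: 116.7 km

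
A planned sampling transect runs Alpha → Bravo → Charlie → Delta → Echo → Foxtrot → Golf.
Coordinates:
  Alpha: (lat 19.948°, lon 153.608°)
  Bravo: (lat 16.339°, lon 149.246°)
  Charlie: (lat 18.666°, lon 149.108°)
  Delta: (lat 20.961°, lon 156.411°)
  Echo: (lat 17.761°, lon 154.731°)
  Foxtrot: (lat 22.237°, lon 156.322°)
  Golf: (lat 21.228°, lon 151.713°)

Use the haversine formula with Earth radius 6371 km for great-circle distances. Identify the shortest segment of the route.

Leg distances:
Alpha→Bravo: 611.1 km
Bravo→Charlie: 259.2 km
Charlie→Delta: 805.4 km
Delta→Echo: 397.1 km
Echo→Foxtrot: 524.7 km
Foxtrot→Golf: 489.1 km
The shortest leg is Bravo–Charlie at 259.2 km.

Bravo–Charlie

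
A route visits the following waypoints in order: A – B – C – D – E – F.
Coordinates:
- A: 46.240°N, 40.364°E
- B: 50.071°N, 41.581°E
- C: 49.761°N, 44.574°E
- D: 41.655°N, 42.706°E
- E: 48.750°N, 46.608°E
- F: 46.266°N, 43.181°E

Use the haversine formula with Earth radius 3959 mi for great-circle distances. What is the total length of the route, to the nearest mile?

Leg distances:
A→B: 270.6 mi  (cumulative 270.6 mi)
B→C: 134.9 mi  (cumulative 405.5 mi)
C→D: 567.3 mi  (cumulative 972.7 mi)
D→E: 525.6 mi  (cumulative 1498.3 mi)
E→F: 234.6 mi  (cumulative 1732.9 mi)
Total route length ≈ 1733 mi.

1733 mi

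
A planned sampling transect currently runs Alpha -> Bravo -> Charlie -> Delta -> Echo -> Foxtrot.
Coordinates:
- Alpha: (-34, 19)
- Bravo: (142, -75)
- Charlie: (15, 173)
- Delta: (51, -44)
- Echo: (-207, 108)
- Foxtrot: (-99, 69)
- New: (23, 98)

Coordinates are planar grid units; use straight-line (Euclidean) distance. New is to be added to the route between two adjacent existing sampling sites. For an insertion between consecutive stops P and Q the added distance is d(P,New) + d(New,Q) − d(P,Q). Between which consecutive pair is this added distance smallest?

between Charlie and Delta

Added distance for inserting New between each consecutive pair:
Alpha–Bravo: 107.9
Bravo–Charlie: 6.8
Charlie–Delta: 0.2
Delta–Echo: 75.5
Echo–Foxtrot: 240.8
Smallest added distance is 0.2, inserting between Charlie and Delta.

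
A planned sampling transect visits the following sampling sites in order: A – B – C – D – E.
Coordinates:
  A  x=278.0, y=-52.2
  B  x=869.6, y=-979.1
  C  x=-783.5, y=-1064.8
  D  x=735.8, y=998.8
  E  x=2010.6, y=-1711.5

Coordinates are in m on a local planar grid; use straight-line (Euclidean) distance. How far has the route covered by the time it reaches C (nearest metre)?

Leg distances:
A→B: 1099.6 m  (cumulative 1099.6 m)
B→C: 1655.3 m  (cumulative 2754.9 m)
Cumulative distance at C ≈ 2755 m.

2755 m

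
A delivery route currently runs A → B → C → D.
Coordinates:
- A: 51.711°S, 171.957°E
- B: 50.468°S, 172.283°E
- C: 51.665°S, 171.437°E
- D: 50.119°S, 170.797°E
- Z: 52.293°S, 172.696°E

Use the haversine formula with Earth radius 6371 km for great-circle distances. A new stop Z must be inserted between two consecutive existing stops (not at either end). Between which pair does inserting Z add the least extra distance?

between A and B

Added distance for inserting Z between each consecutive pair:
A–B: 147.0 km
B–C: 170.3 km
C–D: 208.8 km
Smallest added distance is 147.0 km, inserting between A and B.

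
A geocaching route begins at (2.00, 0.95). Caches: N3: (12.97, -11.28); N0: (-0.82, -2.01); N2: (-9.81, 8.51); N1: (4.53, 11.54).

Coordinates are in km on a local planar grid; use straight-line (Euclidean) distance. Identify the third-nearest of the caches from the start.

N2

Distances from the start ((2.00, 0.95)):
N0: 4.1 km
N1: 10.9 km
N2: 14.0 km
N3: 16.4 km
The third-nearest is N2 at 14.0 km.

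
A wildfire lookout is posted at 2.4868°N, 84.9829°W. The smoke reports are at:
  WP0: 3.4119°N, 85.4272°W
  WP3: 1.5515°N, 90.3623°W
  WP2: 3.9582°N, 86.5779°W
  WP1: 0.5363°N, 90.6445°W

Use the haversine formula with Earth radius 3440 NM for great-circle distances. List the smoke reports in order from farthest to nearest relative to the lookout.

Distances from the lookout:
WP1 0.5363°N, 90.6445°W: 359.4 NM
WP3 1.5515°N, 90.3623°W: 327.6 NM
WP2 3.9582°N, 86.5779°W: 130.2 NM
WP0 3.4119°N, 85.4272°W: 61.6 NM

WP1, WP3, WP2, WP0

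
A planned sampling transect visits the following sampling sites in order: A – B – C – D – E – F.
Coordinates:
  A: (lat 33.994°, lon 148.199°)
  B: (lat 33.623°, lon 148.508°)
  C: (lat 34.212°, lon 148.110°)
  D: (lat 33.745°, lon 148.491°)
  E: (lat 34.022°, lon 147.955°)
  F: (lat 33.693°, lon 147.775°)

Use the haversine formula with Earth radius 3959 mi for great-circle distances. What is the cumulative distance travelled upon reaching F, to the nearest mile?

178 mi

Leg distances:
A→B: 31.2 mi  (cumulative 31.2 mi)
B→C: 46.7 mi  (cumulative 77.8 mi)
C→D: 39.0 mi  (cumulative 116.8 mi)
D→E: 36.2 mi  (cumulative 153.0 mi)
E→F: 25.0 mi  (cumulative 178.0 mi)
Cumulative distance at F ≈ 178 mi.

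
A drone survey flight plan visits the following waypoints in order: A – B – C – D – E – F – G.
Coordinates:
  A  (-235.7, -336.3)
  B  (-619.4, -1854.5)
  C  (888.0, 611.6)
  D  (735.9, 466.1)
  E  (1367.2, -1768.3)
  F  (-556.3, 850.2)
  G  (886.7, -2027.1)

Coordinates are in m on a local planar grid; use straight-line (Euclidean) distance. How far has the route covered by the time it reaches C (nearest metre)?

4456 m

Leg distances:
A→B: 1565.9 m  (cumulative 1565.9 m)
B→C: 2890.3 m  (cumulative 4456.2 m)
Cumulative distance at C ≈ 4456 m.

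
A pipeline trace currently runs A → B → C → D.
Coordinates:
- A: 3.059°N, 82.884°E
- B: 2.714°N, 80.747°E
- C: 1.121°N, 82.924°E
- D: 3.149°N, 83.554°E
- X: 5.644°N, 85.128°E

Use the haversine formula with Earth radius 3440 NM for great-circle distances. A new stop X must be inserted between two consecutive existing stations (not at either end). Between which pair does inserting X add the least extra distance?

between C and D

Added distance for inserting X between each consecutive pair:
A–B: 391.3 NM
B–C: 455.9 NM
C–D: 351.4 NM
Smallest added distance is 351.4 NM, inserting between C and D.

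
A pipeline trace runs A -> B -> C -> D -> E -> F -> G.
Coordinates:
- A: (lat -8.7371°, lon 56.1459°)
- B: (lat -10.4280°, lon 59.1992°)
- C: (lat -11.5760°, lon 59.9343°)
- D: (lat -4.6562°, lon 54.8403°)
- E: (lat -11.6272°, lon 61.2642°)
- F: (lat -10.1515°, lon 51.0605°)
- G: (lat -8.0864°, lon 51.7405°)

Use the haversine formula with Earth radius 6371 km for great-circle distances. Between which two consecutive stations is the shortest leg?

B–C

Leg distances:
A→B: 383.9 km
B→C: 150.8 km
C→D: 951.9 km
D→E: 1048.9 km
E→F: 1126.1 km
F→G: 241.5 km
The shortest leg is B–C at 150.8 km.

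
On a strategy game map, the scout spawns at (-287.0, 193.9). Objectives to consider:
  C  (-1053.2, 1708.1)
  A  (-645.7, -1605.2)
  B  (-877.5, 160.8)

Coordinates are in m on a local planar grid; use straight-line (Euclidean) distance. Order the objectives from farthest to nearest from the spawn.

Computing each straight-line distance from (-287.0, 193.9):
A (-645.7, -1605.2): 1834.5 m
C (-1053.2, 1708.1): 1697.0 m
B (-877.5, 160.8): 591.4 m

A, C, B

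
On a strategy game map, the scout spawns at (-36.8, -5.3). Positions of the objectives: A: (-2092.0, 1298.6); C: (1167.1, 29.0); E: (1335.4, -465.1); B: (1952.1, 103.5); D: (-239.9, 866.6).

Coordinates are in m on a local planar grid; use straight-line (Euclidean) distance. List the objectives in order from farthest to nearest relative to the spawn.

A, B, E, C, D

Distance from the spawn at (-36.8, -5.3) to each:
A (-2092.0, 1298.6): 2433.9 m
B (1952.1, 103.5): 1991.9 m
E (1335.4, -465.1): 1447.2 m
C (1167.1, 29.0): 1204.4 m
D (-239.9, 866.6): 895.2 m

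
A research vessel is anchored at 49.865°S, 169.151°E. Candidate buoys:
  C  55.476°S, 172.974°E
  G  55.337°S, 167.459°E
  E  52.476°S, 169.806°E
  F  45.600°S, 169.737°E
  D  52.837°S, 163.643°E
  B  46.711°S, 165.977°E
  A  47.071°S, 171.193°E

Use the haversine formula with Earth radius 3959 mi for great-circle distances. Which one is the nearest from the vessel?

Distance to each, sorted:
E: 182.6 mi
A: 214.5 mi
B: 262.2 mi
F: 296.0 mi
D: 314.0 mi
G: 384.7 mi
C: 419.3 mi
The nearest is E at 182.6 mi.

E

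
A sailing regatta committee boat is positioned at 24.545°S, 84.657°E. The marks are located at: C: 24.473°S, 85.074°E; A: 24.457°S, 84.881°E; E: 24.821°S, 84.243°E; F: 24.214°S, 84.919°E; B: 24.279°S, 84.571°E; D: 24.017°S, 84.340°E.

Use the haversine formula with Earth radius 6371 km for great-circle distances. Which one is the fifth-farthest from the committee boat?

B

Distances from the committee boat (24.545°S, 84.657°E):
D: 66.9 km
E: 51.9 km
F: 45.4 km
C: 42.9 km
B: 30.8 km
A: 24.7 km
The fifth-farthest is B at 30.8 km.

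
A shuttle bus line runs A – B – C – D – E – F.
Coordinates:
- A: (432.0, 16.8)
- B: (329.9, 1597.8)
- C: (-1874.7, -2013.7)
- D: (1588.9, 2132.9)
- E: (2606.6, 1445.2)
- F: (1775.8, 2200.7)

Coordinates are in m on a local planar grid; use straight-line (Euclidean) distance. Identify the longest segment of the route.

C–D

Leg distances:
A→B: 1584.3 m
B→C: 4231.2 m
C→D: 5402.9 m
D→E: 1228.3 m
E→F: 1122.9 m
The longest leg is C–D at 5402.9 m.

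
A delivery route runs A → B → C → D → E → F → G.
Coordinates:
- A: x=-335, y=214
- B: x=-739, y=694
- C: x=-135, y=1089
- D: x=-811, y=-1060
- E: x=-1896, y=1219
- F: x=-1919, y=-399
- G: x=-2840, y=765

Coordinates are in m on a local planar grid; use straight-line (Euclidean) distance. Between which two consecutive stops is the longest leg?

Leg distances:
A→B: 627.4 m
B→C: 721.7 m
C→D: 2252.8 m
D→E: 2524.1 m
E→F: 1618.2 m
F→G: 1484.3 m
The longest leg is D–E at 2524.1 m.

D–E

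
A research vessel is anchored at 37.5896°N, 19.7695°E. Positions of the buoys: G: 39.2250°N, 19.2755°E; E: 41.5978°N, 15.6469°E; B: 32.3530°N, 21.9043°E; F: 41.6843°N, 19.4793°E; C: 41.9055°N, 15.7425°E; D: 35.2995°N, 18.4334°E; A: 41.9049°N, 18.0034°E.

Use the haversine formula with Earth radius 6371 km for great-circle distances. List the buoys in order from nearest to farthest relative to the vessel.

Distance from the vessel at 37.5896°N, 19.7695°E to each:
G 39.2250°N, 19.2755°E: 186.9 km
D 35.2995°N, 18.4334°E: 281.3 km
F 41.6843°N, 19.4793°E: 456.0 km
A 41.9049°N, 18.0034°E: 503.0 km
E 41.5978°N, 15.6469°E: 568.5 km
C 41.9055°N, 15.7425°E: 590.5 km
B 32.3530°N, 21.9043°E: 613.9 km

G, D, F, A, E, C, B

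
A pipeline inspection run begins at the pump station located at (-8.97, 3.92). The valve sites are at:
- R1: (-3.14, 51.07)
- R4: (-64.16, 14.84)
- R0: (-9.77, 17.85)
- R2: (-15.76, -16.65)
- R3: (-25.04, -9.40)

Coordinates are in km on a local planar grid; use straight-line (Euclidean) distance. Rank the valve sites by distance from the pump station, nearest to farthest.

R0, R3, R2, R1, R4

Distances from the pump station:
R0 (-9.77, 17.85): 14.0 km
R3 (-25.04, -9.40): 20.9 km
R2 (-15.76, -16.65): 21.7 km
R1 (-3.14, 51.07): 47.5 km
R4 (-64.16, 14.84): 56.3 km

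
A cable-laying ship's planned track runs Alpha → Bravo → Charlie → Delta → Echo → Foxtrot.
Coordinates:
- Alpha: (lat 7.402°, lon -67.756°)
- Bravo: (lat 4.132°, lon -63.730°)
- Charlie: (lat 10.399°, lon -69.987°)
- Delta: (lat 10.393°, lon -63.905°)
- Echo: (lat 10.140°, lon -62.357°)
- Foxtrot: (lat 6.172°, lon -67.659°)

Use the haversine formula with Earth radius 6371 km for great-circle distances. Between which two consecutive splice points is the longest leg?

Bravo–Charlie

Leg distances:
Alpha→Bravo: 574.9 km
Bravo→Charlie: 980.5 km
Charlie→Delta: 665.2 km
Delta→Echo: 171.7 km
Echo→Foxtrot: 731.5 km
The longest leg is Bravo–Charlie at 980.5 km.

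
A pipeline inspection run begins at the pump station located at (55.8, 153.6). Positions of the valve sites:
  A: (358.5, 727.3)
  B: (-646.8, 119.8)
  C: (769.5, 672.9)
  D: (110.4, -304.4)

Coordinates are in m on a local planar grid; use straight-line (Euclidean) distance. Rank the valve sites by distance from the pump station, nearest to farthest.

D, A, B, C

Computing each straight-line distance from (55.8, 153.6):
D (110.4, -304.4): 461.2 m
A (358.5, 727.3): 648.7 m
B (-646.8, 119.8): 703.4 m
C (769.5, 672.9): 882.6 m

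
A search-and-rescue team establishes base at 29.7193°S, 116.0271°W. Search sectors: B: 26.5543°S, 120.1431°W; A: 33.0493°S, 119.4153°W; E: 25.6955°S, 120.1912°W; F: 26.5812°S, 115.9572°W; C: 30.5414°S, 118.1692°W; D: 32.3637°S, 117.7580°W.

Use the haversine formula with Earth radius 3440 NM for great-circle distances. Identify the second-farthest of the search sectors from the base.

Distance to each, sorted:
E: 327.6 NM
B: 289.1 NM
A: 264.8 NM
F: 188.4 NM
D: 182.0 NM
C: 121.7 NM
The second-farthest is B at 289.1 NM.

B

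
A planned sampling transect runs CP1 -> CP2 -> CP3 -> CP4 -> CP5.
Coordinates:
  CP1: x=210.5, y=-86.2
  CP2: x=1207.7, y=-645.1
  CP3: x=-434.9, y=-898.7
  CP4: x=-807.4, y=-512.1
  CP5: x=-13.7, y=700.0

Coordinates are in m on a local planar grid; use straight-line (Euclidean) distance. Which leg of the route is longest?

CP2–CP3

Leg distances:
CP1→CP2: 1143.1 m
CP2→CP3: 1662.1 m
CP3→CP4: 536.9 m
CP4→CP5: 1448.8 m
The longest leg is CP2–CP3 at 1662.1 m.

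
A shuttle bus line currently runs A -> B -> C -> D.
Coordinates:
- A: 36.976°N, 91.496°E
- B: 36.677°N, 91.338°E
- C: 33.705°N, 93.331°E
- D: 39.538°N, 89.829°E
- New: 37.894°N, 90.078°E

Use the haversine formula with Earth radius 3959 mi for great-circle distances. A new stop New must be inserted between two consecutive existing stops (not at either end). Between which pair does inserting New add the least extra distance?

between C and D

Added distance for inserting New between each consecutive pair:
A–B: 186.9 mi
B–C: 216.8 mi
C–D: 9.1 mi
Smallest added distance is 9.1 mi, inserting between C and D.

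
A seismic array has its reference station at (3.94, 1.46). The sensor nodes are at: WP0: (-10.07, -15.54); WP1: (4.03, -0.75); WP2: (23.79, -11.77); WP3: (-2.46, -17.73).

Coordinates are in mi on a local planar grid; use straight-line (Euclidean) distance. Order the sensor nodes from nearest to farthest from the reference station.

WP1, WP3, WP0, WP2

Distances from the reference station:
WP1 (4.03, -0.75): 2.2 mi
WP3 (-2.46, -17.73): 20.2 mi
WP0 (-10.07, -15.54): 22.0 mi
WP2 (23.79, -11.77): 23.9 mi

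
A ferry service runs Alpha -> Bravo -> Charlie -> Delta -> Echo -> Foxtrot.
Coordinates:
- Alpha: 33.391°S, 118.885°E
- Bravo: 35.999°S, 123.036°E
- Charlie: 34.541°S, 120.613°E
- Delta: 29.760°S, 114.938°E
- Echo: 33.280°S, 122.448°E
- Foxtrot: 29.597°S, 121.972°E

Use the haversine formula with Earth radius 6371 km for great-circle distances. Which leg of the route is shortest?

Bravo–Charlie

Leg distances:
Alpha→Bravo: 477.5 km
Bravo→Charlie: 273.2 km
Charlie→Delta: 753.4 km
Delta→Echo: 812.0 km
Echo→Foxtrot: 412.0 km
The shortest leg is Bravo–Charlie at 273.2 km.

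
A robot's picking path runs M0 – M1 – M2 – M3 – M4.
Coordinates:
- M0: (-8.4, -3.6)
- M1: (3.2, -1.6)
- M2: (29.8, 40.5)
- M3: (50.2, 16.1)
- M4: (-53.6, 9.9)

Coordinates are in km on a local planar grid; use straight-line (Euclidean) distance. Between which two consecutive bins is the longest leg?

M3–M4

Leg distances:
M0→M1: 11.8 km
M1→M2: 49.8 km
M2→M3: 31.8 km
M3→M4: 104.0 km
The longest leg is M3–M4 at 104.0 km.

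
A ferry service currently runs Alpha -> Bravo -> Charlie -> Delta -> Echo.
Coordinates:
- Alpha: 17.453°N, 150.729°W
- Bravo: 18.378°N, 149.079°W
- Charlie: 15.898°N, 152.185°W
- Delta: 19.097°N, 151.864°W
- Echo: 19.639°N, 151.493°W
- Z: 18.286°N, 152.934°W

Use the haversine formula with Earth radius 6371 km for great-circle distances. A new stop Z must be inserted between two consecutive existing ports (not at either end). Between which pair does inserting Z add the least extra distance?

between Charlie and Delta

Added distance for inserting Z between each consecutive pair:
Alpha–Bravo: 455.5 km
Bravo–Charlie: 254.2 km
Charlie–Delta: 64.2 km
Delta–Echo: 286.1 km
Smallest added distance is 64.2 km, inserting between Charlie and Delta.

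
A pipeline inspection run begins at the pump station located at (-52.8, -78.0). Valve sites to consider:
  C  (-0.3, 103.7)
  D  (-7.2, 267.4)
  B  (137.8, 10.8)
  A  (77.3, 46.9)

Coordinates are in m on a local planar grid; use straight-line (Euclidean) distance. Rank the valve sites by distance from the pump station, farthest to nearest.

D, B, C, A

Computing each straight-line distance from (-52.8, -78.0):
D (-7.2, 267.4): 348.4 m
B (137.8, 10.8): 210.3 m
C (-0.3, 103.7): 189.1 m
A (77.3, 46.9): 180.3 m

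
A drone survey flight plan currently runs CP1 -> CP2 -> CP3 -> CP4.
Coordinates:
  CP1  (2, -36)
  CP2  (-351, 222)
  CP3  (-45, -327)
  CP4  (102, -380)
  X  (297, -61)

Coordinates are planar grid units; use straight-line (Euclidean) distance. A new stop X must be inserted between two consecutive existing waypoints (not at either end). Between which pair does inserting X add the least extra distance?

Added distance for inserting X between each consecutive pair:
CP1–CP2: 565.9
CP2–CP3: 511.8
CP3–CP4: 650.9
Smallest added distance is 511.8, inserting between CP2 and CP3.

between CP2 and CP3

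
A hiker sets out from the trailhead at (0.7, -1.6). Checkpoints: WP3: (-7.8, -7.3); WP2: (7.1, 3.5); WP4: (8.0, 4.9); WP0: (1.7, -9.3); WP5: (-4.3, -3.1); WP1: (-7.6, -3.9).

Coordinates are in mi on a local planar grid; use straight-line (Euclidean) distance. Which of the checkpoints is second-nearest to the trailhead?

WP0

Distance to each, sorted:
WP5: 5.2 mi
WP0: 7.8 mi
WP2: 8.2 mi
WP1: 8.6 mi
WP4: 9.8 mi
WP3: 10.2 mi
The second-nearest is WP0 at 7.8 mi.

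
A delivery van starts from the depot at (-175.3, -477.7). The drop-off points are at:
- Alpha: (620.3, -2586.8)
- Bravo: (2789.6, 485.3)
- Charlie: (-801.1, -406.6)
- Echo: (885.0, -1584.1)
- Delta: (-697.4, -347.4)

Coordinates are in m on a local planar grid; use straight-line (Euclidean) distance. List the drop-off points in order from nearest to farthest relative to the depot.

Distances from the depot:
Delta (-697.4, -347.4): 538.1 m
Charlie (-801.1, -406.6): 629.8 m
Echo (885.0, -1584.1): 1532.4 m
Alpha (620.3, -2586.8): 2254.2 m
Bravo (2789.6, 485.3): 3117.4 m

Delta, Charlie, Echo, Alpha, Bravo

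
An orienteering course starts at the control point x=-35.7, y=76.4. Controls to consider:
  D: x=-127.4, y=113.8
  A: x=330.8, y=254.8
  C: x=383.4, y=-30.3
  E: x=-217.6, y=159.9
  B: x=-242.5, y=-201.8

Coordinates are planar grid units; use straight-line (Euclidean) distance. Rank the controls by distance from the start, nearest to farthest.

D, E, B, A, C

Distances from the start:
D x=-127.4, y=113.8: 99.0
E x=-217.6, y=159.9: 200.1
B x=-242.5, y=-201.8: 346.6
A x=330.8, y=254.8: 407.6
C x=383.4, y=-30.3: 432.5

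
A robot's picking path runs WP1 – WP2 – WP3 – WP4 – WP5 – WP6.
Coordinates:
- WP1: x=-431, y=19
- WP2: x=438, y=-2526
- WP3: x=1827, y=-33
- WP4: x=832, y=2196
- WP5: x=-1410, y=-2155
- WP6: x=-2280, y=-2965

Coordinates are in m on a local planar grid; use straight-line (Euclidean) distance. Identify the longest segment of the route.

Leg distances:
WP1→WP2: 2689.3 m
WP2→WP3: 2853.8 m
WP3→WP4: 2441.0 m
WP4→WP5: 4894.7 m
WP5→WP6: 1188.7 m
The longest leg is WP4–WP5 at 4894.7 m.

WP4–WP5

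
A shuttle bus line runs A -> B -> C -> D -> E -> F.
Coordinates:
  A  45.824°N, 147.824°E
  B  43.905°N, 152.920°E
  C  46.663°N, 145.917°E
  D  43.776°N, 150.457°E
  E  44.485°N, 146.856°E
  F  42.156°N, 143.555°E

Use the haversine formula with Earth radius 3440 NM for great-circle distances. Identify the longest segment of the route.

B–C

Leg distances:
A→B: 245.5 NM
B→C: 338.8 NM
C→D: 258.6 NM
D→E: 160.9 NM
E→F: 200.8 NM
The longest leg is B–C at 338.8 NM.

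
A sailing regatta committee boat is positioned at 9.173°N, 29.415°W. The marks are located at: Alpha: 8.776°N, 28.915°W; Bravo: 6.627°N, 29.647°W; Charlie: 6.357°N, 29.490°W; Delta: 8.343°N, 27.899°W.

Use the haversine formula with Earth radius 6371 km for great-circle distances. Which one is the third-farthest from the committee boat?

Delta

Distance to each, sorted:
Charlie: 313.2 km
Bravo: 284.3 km
Delta: 190.5 km
Alpha: 70.5 km
The third-farthest is Delta at 190.5 km.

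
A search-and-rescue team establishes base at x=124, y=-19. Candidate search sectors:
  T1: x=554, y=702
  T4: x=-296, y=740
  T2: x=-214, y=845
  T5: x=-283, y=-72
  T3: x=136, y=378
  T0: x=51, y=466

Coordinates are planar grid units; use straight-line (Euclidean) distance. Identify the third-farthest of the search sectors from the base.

Distance to each, sorted:
T2: 927.8
T4: 867.5
T1: 839.5
T0: 490.5
T5: 410.4
T3: 397.2
The third-farthest is T1 at 839.5.

T1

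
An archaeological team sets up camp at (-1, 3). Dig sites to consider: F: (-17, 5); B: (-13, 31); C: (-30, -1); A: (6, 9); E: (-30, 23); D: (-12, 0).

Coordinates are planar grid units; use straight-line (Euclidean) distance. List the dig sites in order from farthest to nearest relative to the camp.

Distance from the camp at (-1, 3) to each:
E (-30, 23): 35.2
B (-13, 31): 30.5
C (-30, -1): 29.3
F (-17, 5): 16.1
D (-12, 0): 11.4
A (6, 9): 9.2

E, B, C, F, D, A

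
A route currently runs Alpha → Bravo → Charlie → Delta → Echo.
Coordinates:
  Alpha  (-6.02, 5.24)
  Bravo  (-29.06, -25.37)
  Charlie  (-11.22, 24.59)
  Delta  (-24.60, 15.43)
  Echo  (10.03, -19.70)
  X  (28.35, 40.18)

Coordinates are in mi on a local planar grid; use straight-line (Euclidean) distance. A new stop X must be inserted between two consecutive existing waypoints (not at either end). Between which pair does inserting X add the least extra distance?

Added distance for inserting X between each consecutive pair:
Alpha–Bravo: 97.8 mi
Bravo–Charlie: 76.6 mi
Charlie–Delta: 84.8 mi
Delta–Echo: 71.7 mi
Smallest added distance is 71.7 mi, inserting between Delta and Echo.

between Delta and Echo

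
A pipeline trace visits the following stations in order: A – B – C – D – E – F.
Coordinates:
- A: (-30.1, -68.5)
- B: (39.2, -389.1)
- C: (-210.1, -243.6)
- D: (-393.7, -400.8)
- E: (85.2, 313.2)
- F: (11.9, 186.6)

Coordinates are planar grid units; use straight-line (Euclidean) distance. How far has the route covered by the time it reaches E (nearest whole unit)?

Leg distances:
A→B: 328.0  (cumulative 328.0)
B→C: 288.7  (cumulative 616.7)
C→D: 241.7  (cumulative 858.4)
D→E: 859.7  (cumulative 1718.1)
Cumulative distance at E ≈ 1718.

1718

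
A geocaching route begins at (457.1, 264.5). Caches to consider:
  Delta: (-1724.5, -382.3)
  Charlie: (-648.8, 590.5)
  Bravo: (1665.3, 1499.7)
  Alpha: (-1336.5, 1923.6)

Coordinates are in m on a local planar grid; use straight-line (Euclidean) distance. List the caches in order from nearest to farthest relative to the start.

Charlie, Bravo, Delta, Alpha

Computing each straight-line distance from (457.1, 264.5):
Charlie (-648.8, 590.5): 1152.9 m
Bravo (1665.3, 1499.7): 1727.9 m
Delta (-1724.5, -382.3): 2275.5 m
Alpha (-1336.5, 1923.6): 2443.3 m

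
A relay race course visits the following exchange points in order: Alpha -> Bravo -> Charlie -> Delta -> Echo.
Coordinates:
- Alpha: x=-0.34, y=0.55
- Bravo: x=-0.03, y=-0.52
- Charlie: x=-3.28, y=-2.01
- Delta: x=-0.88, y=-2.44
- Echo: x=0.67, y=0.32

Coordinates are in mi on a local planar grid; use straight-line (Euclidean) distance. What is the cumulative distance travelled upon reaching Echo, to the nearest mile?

10 mi

Leg distances:
Alpha→Bravo: 1.1 mi  (cumulative 1.1 mi)
Bravo→Charlie: 3.6 mi  (cumulative 4.7 mi)
Charlie→Delta: 2.4 mi  (cumulative 7.1 mi)
Delta→Echo: 3.2 mi  (cumulative 10.3 mi)
Cumulative distance at Echo ≈ 10 mi.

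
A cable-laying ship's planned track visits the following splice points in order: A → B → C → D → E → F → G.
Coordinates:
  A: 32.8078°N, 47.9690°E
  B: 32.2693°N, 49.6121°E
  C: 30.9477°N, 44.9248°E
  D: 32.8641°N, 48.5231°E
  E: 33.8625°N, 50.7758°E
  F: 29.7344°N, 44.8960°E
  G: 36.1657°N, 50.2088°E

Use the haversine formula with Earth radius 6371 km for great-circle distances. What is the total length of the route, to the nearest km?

Leg distances:
A→B: 165.3 km  (cumulative 165.3 km)
B→C: 467.5 km  (cumulative 632.8 km)
C→D: 400.9 km  (cumulative 1033.7 km)
D→E: 236.8 km  (cumulative 1270.5 km)
E→F: 720.5 km  (cumulative 1991.0 km)
F→G: 869.8 km  (cumulative 2860.8 km)
Total route length ≈ 2861 km.

2861 km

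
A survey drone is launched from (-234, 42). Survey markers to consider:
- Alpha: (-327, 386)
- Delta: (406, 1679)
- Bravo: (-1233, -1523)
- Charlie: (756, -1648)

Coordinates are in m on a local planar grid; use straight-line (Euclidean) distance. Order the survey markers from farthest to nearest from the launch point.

Charlie, Bravo, Delta, Alpha

Distance from the launch point at (-234, 42) to each:
Charlie (756, -1648): 1958.6 m
Bravo (-1233, -1523): 1856.7 m
Delta (406, 1679): 1757.7 m
Alpha (-327, 386): 356.3 m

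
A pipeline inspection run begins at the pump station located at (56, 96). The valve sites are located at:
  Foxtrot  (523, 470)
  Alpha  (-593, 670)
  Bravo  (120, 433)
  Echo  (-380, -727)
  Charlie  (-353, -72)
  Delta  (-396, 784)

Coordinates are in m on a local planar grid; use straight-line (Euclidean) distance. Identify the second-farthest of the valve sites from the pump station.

Alpha

Distance to each, sorted:
Echo: 931.4 m
Alpha: 866.4 m
Delta: 823.2 m
Foxtrot: 598.3 m
Charlie: 442.2 m
Bravo: 343.0 m
The second-farthest is Alpha at 866.4 m.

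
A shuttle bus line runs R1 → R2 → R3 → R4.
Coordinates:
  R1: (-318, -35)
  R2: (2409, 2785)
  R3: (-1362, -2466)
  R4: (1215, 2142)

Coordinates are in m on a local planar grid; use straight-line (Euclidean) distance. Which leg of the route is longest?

R2–R3

Leg distances:
R1→R2: 3922.9 m
R2→R3: 6464.8 m
R3→R4: 5279.6 m
The longest leg is R2–R3 at 6464.8 m.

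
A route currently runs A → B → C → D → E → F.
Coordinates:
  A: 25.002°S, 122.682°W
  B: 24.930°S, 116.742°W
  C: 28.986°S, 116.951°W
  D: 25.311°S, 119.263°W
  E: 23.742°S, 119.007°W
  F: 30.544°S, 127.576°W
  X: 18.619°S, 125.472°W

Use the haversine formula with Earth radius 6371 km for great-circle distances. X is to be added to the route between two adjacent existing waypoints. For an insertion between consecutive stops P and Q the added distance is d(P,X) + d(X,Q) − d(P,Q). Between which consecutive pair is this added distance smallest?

between E and F

Added distance for inserting X between each consecutive pair:
A–B: 1308.9 km
B–C: 2131.4 km
C–D: 1954.2 km
D–E: 1684.3 km
E–F: 1086.8 km
Smallest added distance is 1086.8 km, inserting between E and F.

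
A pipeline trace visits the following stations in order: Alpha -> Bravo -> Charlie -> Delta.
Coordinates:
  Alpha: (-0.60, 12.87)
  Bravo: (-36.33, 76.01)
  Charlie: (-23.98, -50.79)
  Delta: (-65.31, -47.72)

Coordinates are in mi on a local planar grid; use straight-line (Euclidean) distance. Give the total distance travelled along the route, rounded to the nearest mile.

Leg distances:
Alpha→Bravo: 72.5 mi  (cumulative 72.5 mi)
Bravo→Charlie: 127.4 mi  (cumulative 199.9 mi)
Charlie→Delta: 41.4 mi  (cumulative 241.4 mi)
Total route length ≈ 241 mi.

241 mi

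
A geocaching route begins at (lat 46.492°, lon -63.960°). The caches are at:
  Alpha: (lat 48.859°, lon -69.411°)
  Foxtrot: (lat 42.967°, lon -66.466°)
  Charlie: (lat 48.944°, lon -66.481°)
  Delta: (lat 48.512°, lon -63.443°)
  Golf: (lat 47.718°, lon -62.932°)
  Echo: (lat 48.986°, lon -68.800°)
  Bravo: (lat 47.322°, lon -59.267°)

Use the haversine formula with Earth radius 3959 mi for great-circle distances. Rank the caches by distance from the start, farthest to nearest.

Computing each great-circle distance from (lat 46.492°, lon -63.960°):
Alpha (lat 48.859°, lon -69.411°): 301.7 mi
Echo (lat 48.986°, lon -68.800°): 283.2 mi
Foxtrot (lat 42.967°, lon -66.466°): 272.8 mi
Bravo (lat 47.322°, lon -59.267°): 228.8 mi
Charlie (lat 48.944°, lon -66.481°): 206.0 mi
Delta (lat 48.512°, lon -63.443°): 141.6 mi
Golf (lat 47.718°, lon -62.932°): 97.5 mi

Alpha, Echo, Foxtrot, Bravo, Charlie, Delta, Golf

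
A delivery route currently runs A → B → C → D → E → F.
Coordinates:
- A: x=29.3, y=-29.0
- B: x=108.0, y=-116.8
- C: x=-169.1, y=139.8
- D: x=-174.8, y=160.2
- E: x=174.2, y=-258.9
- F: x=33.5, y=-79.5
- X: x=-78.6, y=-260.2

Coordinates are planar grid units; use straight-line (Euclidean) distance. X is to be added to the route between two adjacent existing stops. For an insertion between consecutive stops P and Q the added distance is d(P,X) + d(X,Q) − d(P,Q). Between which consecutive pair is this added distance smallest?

between D and E

Added distance for inserting X between each consecutive pair:
A–B: 372.6
B–C: 267.8
C–D: 820.2
D–E: 138.7
E–F: 237.5
Smallest added distance is 138.7, inserting between D and E.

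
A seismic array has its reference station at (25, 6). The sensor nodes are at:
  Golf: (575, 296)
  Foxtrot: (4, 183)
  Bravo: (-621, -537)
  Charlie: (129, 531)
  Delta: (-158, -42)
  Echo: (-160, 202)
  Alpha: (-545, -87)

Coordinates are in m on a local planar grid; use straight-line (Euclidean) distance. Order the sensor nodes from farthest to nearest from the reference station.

Bravo, Golf, Alpha, Charlie, Echo, Delta, Foxtrot

Distances from the reference station:
Bravo (-621, -537): 843.9 m
Golf (575, 296): 621.8 m
Alpha (-545, -87): 577.5 m
Charlie (129, 531): 535.2 m
Echo (-160, 202): 269.5 m
Delta (-158, -42): 189.2 m
Foxtrot (4, 183): 178.2 m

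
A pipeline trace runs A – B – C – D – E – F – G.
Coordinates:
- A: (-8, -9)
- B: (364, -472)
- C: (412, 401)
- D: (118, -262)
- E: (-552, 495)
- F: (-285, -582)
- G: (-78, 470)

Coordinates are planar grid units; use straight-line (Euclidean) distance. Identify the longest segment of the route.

Leg distances:
A→B: 593.9
B→C: 874.3
C→D: 725.3
D→E: 1010.9
E→F: 1109.6
F→G: 1072.2
The longest leg is E–F at 1109.6.

E–F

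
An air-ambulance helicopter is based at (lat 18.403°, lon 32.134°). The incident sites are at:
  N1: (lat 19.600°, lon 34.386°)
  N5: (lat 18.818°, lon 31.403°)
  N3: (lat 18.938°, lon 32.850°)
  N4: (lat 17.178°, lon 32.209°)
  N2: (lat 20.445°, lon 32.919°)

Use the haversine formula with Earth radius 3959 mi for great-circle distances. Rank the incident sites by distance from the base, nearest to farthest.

N5, N3, N4, N2, N1

Computing each great-circle distance from (lat 18.403°, lon 32.134°):
N5 (lat 18.818°, lon 31.403°): 55.8 mi
N3 (lat 18.938°, lon 32.850°): 59.7 mi
N4 (lat 17.178°, lon 32.209°): 84.8 mi
N2 (lat 20.445°, lon 32.919°): 150.1 mi
N1 (lat 19.600°, lon 34.386°): 168.8 mi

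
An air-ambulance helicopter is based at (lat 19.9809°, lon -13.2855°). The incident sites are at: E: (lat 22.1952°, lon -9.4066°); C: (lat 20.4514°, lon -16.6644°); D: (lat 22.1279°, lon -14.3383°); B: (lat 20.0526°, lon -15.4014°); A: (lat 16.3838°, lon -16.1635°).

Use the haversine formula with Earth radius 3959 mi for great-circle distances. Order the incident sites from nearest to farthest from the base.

Computing each great-circle distance from (lat 19.9809°, lon -13.2855°):
B (lat 20.0526°, lon -15.4014°): 137.5 mi
D (lat 22.1279°, lon -14.3383°): 163.1 mi
C (lat 20.4514°, lon -16.6644°): 221.5 mi
E (lat 22.1952°, lon -9.4066°): 293.1 mi
A (lat 16.3838°, lon -16.1635°): 312.2 mi

B, D, C, E, A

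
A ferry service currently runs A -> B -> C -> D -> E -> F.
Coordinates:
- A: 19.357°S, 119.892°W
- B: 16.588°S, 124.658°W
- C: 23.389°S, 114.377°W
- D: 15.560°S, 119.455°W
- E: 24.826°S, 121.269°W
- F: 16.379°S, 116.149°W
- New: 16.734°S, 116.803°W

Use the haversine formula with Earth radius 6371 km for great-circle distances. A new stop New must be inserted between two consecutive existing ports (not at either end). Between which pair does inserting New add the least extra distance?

between E and F

Added distance for inserting New between each consecutive pair:
A–B: 684.1 km
B–C: 306.0 km
C–D: 73.9 km
D–E: 276.6 km
E–F: 12.8 km
Smallest added distance is 12.8 km, inserting between E and F.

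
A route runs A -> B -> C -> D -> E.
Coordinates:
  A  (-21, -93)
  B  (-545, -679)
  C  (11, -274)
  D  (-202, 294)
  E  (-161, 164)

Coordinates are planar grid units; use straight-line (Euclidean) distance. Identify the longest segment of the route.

Leg distances:
A→B: 786.1
B→C: 687.9
C→D: 606.6
D→E: 136.3
The longest leg is A–B at 786.1.

A–B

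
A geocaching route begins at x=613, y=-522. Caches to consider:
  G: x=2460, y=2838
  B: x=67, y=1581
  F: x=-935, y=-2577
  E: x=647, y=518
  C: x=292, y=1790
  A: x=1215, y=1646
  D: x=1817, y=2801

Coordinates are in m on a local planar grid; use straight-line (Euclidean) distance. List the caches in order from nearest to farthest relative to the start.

Distances from the start:
E x=647, y=518: 1040.6 m
B x=67, y=1581: 2172.7 m
A x=1215, y=1646: 2250.0 m
C x=292, y=1790: 2334.2 m
F x=-935, y=-2577: 2572.8 m
D x=1817, y=2801: 3534.4 m
G x=2460, y=2838: 3834.2 m

E, B, A, C, F, D, G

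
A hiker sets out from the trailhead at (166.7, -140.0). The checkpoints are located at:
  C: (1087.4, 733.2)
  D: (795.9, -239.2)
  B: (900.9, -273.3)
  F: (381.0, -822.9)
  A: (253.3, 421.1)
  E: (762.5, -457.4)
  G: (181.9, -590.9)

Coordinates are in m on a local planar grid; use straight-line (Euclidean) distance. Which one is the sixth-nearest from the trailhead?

B

Distance to each, sorted:
G: 451.2 m
A: 567.7 m
D: 637.0 m
E: 675.1 m
F: 715.7 m
B: 746.2 m
C: 1268.9 m
The sixth-nearest is B at 746.2 m.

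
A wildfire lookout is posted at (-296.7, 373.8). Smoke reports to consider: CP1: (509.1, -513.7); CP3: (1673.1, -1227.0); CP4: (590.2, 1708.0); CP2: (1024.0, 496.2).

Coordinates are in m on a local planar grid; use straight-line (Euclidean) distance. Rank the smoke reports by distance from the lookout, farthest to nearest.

CP3, CP4, CP2, CP1

Computing each straight-line distance from (-296.7, 373.8):
CP3 (1673.1, -1227.0): 2538.2 m
CP4 (590.2, 1708.0): 1602.1 m
CP2 (1024.0, 496.2): 1326.4 m
CP1 (509.1, -513.7): 1198.7 m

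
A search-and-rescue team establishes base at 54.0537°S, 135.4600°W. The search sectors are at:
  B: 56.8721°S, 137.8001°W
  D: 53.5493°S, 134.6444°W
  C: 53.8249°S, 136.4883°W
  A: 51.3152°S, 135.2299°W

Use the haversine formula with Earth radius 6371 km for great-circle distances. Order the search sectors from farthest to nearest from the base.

B, A, D, C

Distances from the base:
B 56.8721°S, 137.8001°W: 346.3 km
A 51.3152°S, 135.2299°W: 304.9 km
D 53.5493°S, 134.6444°W: 77.6 km
C 53.8249°S, 136.4883°W: 72.0 km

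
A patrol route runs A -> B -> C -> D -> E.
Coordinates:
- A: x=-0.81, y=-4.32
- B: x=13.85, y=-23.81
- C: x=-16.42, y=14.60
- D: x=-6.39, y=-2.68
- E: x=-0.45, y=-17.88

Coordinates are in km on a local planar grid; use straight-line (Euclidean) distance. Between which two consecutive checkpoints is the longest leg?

Leg distances:
A→B: 24.4 km
B→C: 48.9 km
C→D: 20.0 km
D→E: 16.3 km
The longest leg is B–C at 48.9 km.

B–C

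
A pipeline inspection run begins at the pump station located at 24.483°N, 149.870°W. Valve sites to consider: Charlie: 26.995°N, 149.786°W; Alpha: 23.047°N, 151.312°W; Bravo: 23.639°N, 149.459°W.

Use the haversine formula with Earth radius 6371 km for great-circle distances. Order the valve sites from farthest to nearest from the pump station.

Charlie, Alpha, Bravo

Computing each great-circle distance from 24.483°N, 149.870°W:
Charlie 26.995°N, 149.786°W: 279.4 km
Alpha 23.047°N, 151.312°W: 216.9 km
Bravo 23.639°N, 149.459°W: 102.7 km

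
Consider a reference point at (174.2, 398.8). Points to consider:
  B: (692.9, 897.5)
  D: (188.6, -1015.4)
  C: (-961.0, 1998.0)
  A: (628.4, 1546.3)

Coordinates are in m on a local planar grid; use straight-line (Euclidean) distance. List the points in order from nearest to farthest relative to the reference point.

B, A, D, C

Computing each straight-line distance from (174.2, 398.8):
B (692.9, 897.5): 719.5 m
A (628.4, 1546.3): 1234.1 m
D (188.6, -1015.4): 1414.3 m
C (-961.0, 1998.0): 1961.2 m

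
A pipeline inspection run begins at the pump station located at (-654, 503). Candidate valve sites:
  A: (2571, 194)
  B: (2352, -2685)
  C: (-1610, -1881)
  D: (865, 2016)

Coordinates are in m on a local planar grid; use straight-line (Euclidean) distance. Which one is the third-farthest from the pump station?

C

Distances from the pump station ((-654, 503)):
B: 4381.7 m
A: 3239.8 m
C: 2568.5 m
D: 2144.0 m
The third-farthest is C at 2568.5 m.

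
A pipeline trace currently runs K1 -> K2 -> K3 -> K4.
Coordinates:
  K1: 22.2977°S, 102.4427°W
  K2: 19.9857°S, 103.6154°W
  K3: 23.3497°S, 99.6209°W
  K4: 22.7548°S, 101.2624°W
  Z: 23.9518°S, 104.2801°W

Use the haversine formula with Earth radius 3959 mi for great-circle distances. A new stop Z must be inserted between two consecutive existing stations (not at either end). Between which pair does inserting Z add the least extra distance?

Added distance for inserting Z between each consecutive pair:
K1–K2: 264.0 mi
K2–K3: 229.0 mi
K3–K4: 394.2 mi
Smallest added distance is 229.0 mi, inserting between K2 and K3.

between K2 and K3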